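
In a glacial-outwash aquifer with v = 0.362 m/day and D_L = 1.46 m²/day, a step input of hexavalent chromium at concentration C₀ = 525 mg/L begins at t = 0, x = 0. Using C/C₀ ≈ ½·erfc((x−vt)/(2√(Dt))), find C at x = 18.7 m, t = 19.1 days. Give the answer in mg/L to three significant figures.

For a continuous step input, C/C₀ ≈ ½·erfc((x−vt)/(2√(Dt))).
vt = 0.362 × 19.1 = 6.9142 m and 2√(Dt) = 2√(1.46 × 19.1) = 10.56 m.
Argument (x−vt)/(2√(Dt)) = (18.7 − 6.9142)/10.56 = 1.116; ½·erfc(1.116) = 0.05725.
C = 525 × 0.05725 = 30.1 mg/L.

30.1 mg/L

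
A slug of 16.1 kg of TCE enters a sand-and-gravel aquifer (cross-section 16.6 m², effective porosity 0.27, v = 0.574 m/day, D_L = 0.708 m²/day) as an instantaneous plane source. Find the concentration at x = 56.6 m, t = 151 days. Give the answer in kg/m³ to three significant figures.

0.0118 kg/m³

For an instantaneous plane source, C(x,t) = M/(n_e·A·√(4πDt)) · exp(−(x−vt)²/(4Dt)), with n_e·A the pore (flow) area.
Plume center vt = 0.574 × 151 = 86.674 m, so the well at 56.6 m is 30.074 m upgradient of the peak.
√(4πDt) = 36.65 m, giving peak height M/(n_e·A·√(4πDt)) = 16.1/(0.27 × 16.6 × 36.65) = 0.09801 kg/m³.
(x−vt)²/(4Dt) = (-30.074)²/(4 × 0.708 × 151) = 2.115; exp(−2.115) = 0.1206.
C = 0.09801 × 0.1206 = 0.0118 kg/m³.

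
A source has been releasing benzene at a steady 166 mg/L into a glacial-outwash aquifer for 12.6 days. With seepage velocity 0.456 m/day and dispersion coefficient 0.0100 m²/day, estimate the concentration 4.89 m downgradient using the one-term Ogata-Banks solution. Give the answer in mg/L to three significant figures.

For a continuous step input, C/C₀ ≈ ½·erfc((x−vt)/(2√(Dt))).
vt = 0.456 × 12.6 = 5.7456 m and 2√(Dt) = 2√(0.0100 × 12.6) = 0.7099 m.
Argument (x−vt)/(2√(Dt)) = (4.89 − 5.7456)/0.7099 = -1.205; ½·erfc(-1.205) = 0.9558.
C = 166 × 0.9558 = 159 mg/L.

159 mg/L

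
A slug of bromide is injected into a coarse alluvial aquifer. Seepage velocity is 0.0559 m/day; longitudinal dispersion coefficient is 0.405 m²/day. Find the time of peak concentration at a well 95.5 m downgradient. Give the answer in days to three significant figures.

1580 days

For the 1D instantaneous-source solution, setting ∂C/∂t = 0 at fixed x gives v²t² + 2Dt − x² = 0, so t = (√(D² + v²x²) − D)/v².
√(D² + v²x²) = √(0.405² + 0.0559² × 95.5²) = 5.354; v² = 0.00312481.
t = (5.354 − 0.405)/0.00312481 = 1580 days (vs. the pure-advection estimate x/v = 1710 d).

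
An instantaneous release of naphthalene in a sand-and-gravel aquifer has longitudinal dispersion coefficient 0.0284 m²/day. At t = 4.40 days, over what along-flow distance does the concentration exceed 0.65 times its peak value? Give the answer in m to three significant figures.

0.928 m

The plume is Gaussian with σ = √(2Dt) = √(2 × 0.0284 × 4.40) = 0.4999 m.
C/C_peak = exp(−Δx²/(2σ²)) = 0.65 ⇒ Δx = σ·√(−2 ln 0.65) = 0.4999 × 0.9282 = 0.4640 m.
Width = 2Δx = 0.928 m.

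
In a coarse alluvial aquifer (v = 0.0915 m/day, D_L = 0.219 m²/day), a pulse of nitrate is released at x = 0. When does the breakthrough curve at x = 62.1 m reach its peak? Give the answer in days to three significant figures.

653 days

For the 1D instantaneous-source solution, setting ∂C/∂t = 0 at fixed x gives v²t² + 2Dt − x² = 0, so t = (√(D² + v²x²) − D)/v².
√(D² + v²x²) = √(0.219² + 0.0915² × 62.1²) = 5.686; v² = 0.00837225.
t = (5.686 − 0.219)/0.00837225 = 653 days (vs. the pure-advection estimate x/v = 679 d).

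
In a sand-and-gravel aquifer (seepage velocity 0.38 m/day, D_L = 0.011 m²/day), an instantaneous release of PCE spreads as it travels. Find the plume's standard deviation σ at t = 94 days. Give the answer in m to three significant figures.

1.44 m

Dispersive spreading gives a Gaussian with σ² = 2Dt; advection only shifts the center.
σ = √(2 × 0.011 × 94) = 1.44 m.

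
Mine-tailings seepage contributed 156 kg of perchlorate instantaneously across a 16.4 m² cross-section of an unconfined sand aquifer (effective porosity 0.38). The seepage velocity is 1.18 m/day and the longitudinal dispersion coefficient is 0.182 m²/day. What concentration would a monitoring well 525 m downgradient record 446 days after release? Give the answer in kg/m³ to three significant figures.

For an instantaneous plane source, C(x,t) = M/(n_e·A·√(4πDt)) · exp(−(x−vt)²/(4Dt)), with n_e·A the pore (flow) area.
Plume center vt = 1.18 × 446 = 526.28 m, so the well at 525 m is 1.28 m upgradient of the peak.
√(4πDt) = 31.94 m, giving peak height M/(n_e·A·√(4πDt)) = 156/(0.38 × 16.4 × 31.94) = 0.7837 kg/m³.
(x−vt)²/(4Dt) = (-1.28)²/(4 × 0.182 × 446) = 0.005046; exp(−0.005046) = 0.9950.
C = 0.7837 × 0.9950 = 0.780 kg/m³.

0.780 kg/m³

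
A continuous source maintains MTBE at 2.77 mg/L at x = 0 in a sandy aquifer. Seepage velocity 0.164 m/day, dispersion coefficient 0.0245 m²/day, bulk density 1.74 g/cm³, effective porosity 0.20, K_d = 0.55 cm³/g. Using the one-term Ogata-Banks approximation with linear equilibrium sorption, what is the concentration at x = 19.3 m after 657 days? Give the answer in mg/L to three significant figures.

Retardation factor R = 1 + ρ_b·K_d/n = 1 + 1.74 × 0.55/0.20 = 5.785.
Sorption retards both mechanisms: v_R = v/R = 0.02835 m/day, D_R = D/R = 0.004235 m²/day.
v_R·t = 0.02835 × 657 = 18.62595 m; 2√(D_R t) = 3.336 m; argument = (19.3 − 18.62595)/3.336 = 0.2021.
C = C₀ × ½·erfc(0.2021) = 2.77 × 0.3875 = 1.07 mg/L.

1.07 mg/L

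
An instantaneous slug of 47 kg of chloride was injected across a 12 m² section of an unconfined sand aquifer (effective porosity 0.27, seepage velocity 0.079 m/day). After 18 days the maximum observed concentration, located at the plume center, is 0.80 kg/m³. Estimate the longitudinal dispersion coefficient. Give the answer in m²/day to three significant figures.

1.45 m²/day

At the plume center C_max = M/(n_e·A·√(4πDt)), so D = M²/(4πt·(n_e·A·C_max)²).
n_e·A·C_max = 0.27 × 12 × 0.80 = 2.592 kg/m.
D = 47²/(4π × 18 × 2.592²) = 1.45 m²/day.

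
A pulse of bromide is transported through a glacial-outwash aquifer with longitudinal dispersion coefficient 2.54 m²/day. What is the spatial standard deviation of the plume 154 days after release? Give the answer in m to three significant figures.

Dispersive spreading gives a Gaussian with σ² = 2Dt; advection only shifts the center.
σ = √(2 × 2.54 × 154) = 28.0 m.

28.0 m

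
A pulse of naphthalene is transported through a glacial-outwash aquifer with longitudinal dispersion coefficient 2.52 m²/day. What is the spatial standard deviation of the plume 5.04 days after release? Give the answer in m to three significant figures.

Dispersive spreading gives a Gaussian with σ² = 2Dt; advection only shifts the center.
σ = √(2 × 2.52 × 5.04) = 5.04 m.

5.04 m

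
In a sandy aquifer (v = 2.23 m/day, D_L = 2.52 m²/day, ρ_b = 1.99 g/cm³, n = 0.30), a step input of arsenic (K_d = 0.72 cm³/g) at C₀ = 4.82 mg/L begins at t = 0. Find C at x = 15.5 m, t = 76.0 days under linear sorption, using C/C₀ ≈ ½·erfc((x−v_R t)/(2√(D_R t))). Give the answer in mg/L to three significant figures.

Retardation factor R = 1 + ρ_b·K_d/n = 1 + 1.99 × 0.72/0.30 = 5.776.
Sorption retards both mechanisms: v_R = v/R = 0.3861 m/day, D_R = D/R = 0.4363 m²/day.
v_R·t = 0.3861 × 76.0 = 29.3436 m; 2√(D_R t) = 11.52 m; argument = (15.5 − 29.3436)/11.52 = -1.202.
C = C₀ × ½·erfc(-1.202) = 4.82 × 0.9554 = 4.61 mg/L.

4.61 mg/L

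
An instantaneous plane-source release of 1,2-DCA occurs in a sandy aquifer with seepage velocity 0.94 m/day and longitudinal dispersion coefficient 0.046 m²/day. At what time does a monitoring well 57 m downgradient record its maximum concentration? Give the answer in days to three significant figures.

For the 1D instantaneous-source solution, setting ∂C/∂t = 0 at fixed x gives v²t² + 2Dt − x² = 0, so t = (√(D² + v²x²) − D)/v².
√(D² + v²x²) = √(0.046² + 0.94² × 57²) = 53.58; v² = 0.8836.
t = (53.58 − 0.046)/0.8836 = 60.6 days (vs. the pure-advection estimate x/v = 60.6 d).

60.6 days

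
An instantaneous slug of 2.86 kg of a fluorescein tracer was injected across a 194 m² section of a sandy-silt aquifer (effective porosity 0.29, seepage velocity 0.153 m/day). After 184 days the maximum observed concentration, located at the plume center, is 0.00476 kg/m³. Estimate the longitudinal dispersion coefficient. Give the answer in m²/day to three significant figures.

0.0493 m²/day

At the plume center C_max = M/(n_e·A·√(4πDt)), so D = M²/(4πt·(n_e·A·C_max)²).
n_e·A·C_max = 0.29 × 194 × 0.00476 = 0.2678 kg/m.
D = 2.86²/(4π × 184 × 0.2678²) = 0.0493 m²/day.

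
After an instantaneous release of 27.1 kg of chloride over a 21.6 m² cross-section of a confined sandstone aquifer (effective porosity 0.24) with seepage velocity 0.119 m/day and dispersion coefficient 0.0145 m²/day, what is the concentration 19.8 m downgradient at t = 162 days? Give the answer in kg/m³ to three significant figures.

0.935 kg/m³

For an instantaneous plane source, C(x,t) = M/(n_e·A·√(4πDt)) · exp(−(x−vt)²/(4Dt)), with n_e·A the pore (flow) area.
Plume center vt = 0.119 × 162 = 19.278 m, so the well at 19.8 m is 0.522 m downgradient of the peak.
√(4πDt) = 5.433 m, giving peak height M/(n_e·A·√(4πDt)) = 27.1/(0.24 × 21.6 × 5.433) = 0.9622 kg/m³.
(x−vt)²/(4Dt) = (0.522)²/(4 × 0.0145 × 162) = 0.02900; exp(−0.02900) = 0.9714.
C = 0.9622 × 0.9714 = 0.935 kg/m³.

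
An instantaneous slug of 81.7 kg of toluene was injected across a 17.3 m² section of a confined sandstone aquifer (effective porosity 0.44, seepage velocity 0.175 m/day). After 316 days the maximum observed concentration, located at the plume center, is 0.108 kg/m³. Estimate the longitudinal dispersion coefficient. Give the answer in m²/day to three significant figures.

2.49 m²/day

At the plume center C_max = M/(n_e·A·√(4πDt)), so D = M²/(4πt·(n_e·A·C_max)²).
n_e·A·C_max = 0.44 × 17.3 × 0.108 = 0.8221 kg/m.
D = 81.7²/(4π × 316 × 0.8221²) = 2.49 m²/day.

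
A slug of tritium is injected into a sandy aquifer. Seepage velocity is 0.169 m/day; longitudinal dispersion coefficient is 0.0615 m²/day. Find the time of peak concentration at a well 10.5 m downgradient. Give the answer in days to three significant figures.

For the 1D instantaneous-source solution, setting ∂C/∂t = 0 at fixed x gives v²t² + 2Dt − x² = 0, so t = (√(D² + v²x²) − D)/v².
√(D² + v²x²) = √(0.0615² + 0.169² × 10.5²) = 1.776; v² = 0.028561.
t = (1.776 − 0.0615)/0.028561 = 60.0 days (vs. the pure-advection estimate x/v = 62.1 d).

60.0 days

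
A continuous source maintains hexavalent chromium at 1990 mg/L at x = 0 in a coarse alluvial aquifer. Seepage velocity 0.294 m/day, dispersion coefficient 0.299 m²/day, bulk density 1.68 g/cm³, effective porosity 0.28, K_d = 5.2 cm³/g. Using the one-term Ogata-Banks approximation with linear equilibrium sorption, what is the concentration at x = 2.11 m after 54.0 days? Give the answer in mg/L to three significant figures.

Retardation factor R = 1 + ρ_b·K_d/n = 1 + 1.68 × 5.2/0.28 = 32.20.
Sorption retards both mechanisms: v_R = v/R = 0.009130 m/day, D_R = D/R = 0.009286 m²/day.
v_R·t = 0.009130 × 54.0 = 0.49302 m; 2√(D_R t) = 1.416 m; argument = (2.11 − 0.49302)/1.416 = 1.142.
C = C₀ × ½·erfc(1.142) = 1990 × 0.05315 = 106 mg/L.

106 mg/L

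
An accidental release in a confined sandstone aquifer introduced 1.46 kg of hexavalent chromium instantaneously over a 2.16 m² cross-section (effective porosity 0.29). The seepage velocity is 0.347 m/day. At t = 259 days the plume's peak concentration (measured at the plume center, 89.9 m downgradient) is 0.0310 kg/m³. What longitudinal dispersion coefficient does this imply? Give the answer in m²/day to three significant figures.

1.74 m²/day

At the plume center C_max = M/(n_e·A·√(4πDt)), so D = M²/(4πt·(n_e·A·C_max)²).
n_e·A·C_max = 0.29 × 2.16 × 0.0310 = 0.01942 kg/m.
D = 1.46²/(4π × 259 × 0.01942²) = 1.74 m²/day.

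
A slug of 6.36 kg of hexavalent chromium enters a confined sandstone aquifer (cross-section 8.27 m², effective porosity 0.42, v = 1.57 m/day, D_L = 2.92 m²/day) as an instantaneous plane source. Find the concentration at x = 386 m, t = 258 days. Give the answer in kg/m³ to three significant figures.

0.0167 kg/m³

For an instantaneous plane source, C(x,t) = M/(n_e·A·√(4πDt)) · exp(−(x−vt)²/(4Dt)), with n_e·A the pore (flow) area.
Plume center vt = 1.57 × 258 = 405.06 m, so the well at 386 m is 19.06 m upgradient of the peak.
√(4πDt) = 97.30 m, giving peak height M/(n_e·A·√(4πDt)) = 6.36/(0.42 × 8.27 × 97.30) = 0.01882 kg/m³.
(x−vt)²/(4Dt) = (-19.06)²/(4 × 2.92 × 258) = 0.1206; exp(−0.1206) = 0.8864.
C = 0.01882 × 0.8864 = 0.0167 kg/m³.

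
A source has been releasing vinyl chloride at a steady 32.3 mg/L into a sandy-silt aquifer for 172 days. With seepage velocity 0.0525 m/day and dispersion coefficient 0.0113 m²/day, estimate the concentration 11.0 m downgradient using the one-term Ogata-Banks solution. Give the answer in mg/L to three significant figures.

5.13 mg/L

For a continuous step input, C/C₀ ≈ ½·erfc((x−vt)/(2√(Dt))).
vt = 0.0525 × 172 = 9.03 m and 2√(Dt) = 2√(0.0113 × 172) = 2.788 m.
Argument (x−vt)/(2√(Dt)) = (11.0 − 9.03)/2.788 = 0.7066; ½·erfc(0.7066) = 0.1588.
C = 32.3 × 0.1588 = 5.13 mg/L.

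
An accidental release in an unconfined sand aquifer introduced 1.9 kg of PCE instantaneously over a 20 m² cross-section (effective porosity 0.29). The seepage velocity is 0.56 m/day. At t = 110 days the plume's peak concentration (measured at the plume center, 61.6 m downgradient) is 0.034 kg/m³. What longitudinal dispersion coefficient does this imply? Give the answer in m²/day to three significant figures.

At the plume center C_max = M/(n_e·A·√(4πDt)), so D = M²/(4πt·(n_e·A·C_max)²).
n_e·A·C_max = 0.29 × 20 × 0.034 = 0.1972 kg/m.
D = 1.9²/(4π × 110 × 0.1972²) = 0.0672 m²/day.

0.0672 m²/day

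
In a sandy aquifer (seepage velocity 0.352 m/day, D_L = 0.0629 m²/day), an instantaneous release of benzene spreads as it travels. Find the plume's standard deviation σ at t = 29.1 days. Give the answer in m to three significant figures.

1.91 m

Dispersive spreading gives a Gaussian with σ² = 2Dt; advection only shifts the center.
σ = √(2 × 0.0629 × 29.1) = 1.91 m.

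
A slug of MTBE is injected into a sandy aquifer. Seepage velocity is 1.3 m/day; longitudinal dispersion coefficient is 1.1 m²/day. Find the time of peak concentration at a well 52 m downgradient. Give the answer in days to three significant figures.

For the 1D instantaneous-source solution, setting ∂C/∂t = 0 at fixed x gives v²t² + 2Dt − x² = 0, so t = (√(D² + v²x²) − D)/v².
√(D² + v²x²) = √(1.1² + 1.3² × 52²) = 67.61; v² = 1.69.
t = (67.61 − 1.1)/1.69 = 39.4 days (vs. the pure-advection estimate x/v = 40.0 d).

39.4 days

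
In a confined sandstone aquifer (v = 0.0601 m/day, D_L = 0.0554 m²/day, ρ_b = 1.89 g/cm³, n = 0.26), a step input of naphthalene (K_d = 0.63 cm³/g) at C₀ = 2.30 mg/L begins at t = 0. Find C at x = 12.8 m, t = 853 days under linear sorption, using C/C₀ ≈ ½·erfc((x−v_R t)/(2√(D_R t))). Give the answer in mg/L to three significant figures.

0.437 mg/L

Retardation factor R = 1 + ρ_b·K_d/n = 1 + 1.89 × 0.63/0.26 = 5.580.
Sorption retards both mechanisms: v_R = v/R = 0.01077 m/day, D_R = D/R = 0.009928 m²/day.
v_R·t = 0.01077 × 853 = 9.18681 m; 2√(D_R t) = 5.820 m; argument = (12.8 − 9.18681)/5.820 = 0.6208.
C = C₀ × ½·erfc(0.6208) = 2.30 × 0.1900 = 0.437 mg/L.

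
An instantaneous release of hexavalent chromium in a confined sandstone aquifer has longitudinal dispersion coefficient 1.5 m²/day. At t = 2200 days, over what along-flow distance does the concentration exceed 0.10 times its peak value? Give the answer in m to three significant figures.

The plume is Gaussian with σ = √(2Dt) = √(2 × 1.5 × 2200) = 81.24 m.
C/C_peak = exp(−Δx²/(2σ²)) = 0.10 ⇒ Δx = σ·√(−2 ln 0.10) = 81.24 × 2.146 = 174.3 m.
Width = 2Δx = 349 m.

349 m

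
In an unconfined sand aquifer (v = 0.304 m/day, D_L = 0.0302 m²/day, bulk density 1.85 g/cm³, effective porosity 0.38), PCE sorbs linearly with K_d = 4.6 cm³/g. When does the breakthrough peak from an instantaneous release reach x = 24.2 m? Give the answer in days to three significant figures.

Retardation factor R = 1 + ρ_b·K_d/n = 1 + 1.85 × 4.6/0.38 = 23.39.
Sorption retards both mechanisms: v_R = v/R = 0.01300 m/day, D_R = D/R = 0.001291 m²/day.
Peak time from v_R²t² + 2D_R t − x² = 0: t = (√(D_R² + v_R²x²) − D_R)/v_R².
√(D_R² + v_R²x²) = √(0.001291² + 0.01300² × 24.2²) = 0.3146; v_R² = 0.0001690.
t = (0.3146 − 0.001291)/0.0001690 = 1850 days.

1850 days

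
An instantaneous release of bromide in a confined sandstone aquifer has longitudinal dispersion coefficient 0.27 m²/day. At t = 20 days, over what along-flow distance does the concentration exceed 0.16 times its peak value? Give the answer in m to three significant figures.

12.6 m

The plume is Gaussian with σ = √(2Dt) = √(2 × 0.27 × 20) = 3.286 m.
C/C_peak = exp(−Δx²/(2σ²)) = 0.16 ⇒ Δx = σ·√(−2 ln 0.16) = 3.286 × 1.914 = 6.289 m.
Width = 2Δx = 12.6 m.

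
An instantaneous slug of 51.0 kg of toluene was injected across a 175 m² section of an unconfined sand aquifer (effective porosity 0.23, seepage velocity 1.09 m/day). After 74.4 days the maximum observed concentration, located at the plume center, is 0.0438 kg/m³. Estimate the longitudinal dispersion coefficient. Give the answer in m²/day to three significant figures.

0.895 m²/day

At the plume center C_max = M/(n_e·A·√(4πDt)), so D = M²/(4πt·(n_e·A·C_max)²).
n_e·A·C_max = 0.23 × 175 × 0.0438 = 1.763 kg/m.
D = 51.0²/(4π × 74.4 × 1.763²) = 0.895 m²/day.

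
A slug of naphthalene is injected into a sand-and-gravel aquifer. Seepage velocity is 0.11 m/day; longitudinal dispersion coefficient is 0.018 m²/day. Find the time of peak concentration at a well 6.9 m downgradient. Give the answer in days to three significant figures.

For the 1D instantaneous-source solution, setting ∂C/∂t = 0 at fixed x gives v²t² + 2Dt − x² = 0, so t = (√(D² + v²x²) − D)/v².
√(D² + v²x²) = √(0.018² + 0.11² × 6.9²) = 0.7592; v² = 0.0121.
t = (0.7592 − 0.018)/0.0121 = 61.3 days (vs. the pure-advection estimate x/v = 62.7 d).

61.3 days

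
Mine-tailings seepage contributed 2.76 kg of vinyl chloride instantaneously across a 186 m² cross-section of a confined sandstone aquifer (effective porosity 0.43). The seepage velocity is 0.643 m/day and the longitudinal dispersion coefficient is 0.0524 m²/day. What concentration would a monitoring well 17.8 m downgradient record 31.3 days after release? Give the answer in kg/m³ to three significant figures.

For an instantaneous plane source, C(x,t) = M/(n_e·A·√(4πDt)) · exp(−(x−vt)²/(4Dt)), with n_e·A the pore (flow) area.
Plume center vt = 0.643 × 31.3 = 20.1259 m, so the well at 17.8 m is 2.3259 m upgradient of the peak.
√(4πDt) = 4.540 m, giving peak height M/(n_e·A·√(4πDt)) = 2.76/(0.43 × 186 × 4.540) = 0.007601 kg/m³.
(x−vt)²/(4Dt) = (-2.3259)²/(4 × 0.0524 × 31.3) = 0.8246; exp(−0.8246) = 0.4384.
C = 0.007601 × 0.4384 = 0.00333 kg/m³.

0.00333 kg/m³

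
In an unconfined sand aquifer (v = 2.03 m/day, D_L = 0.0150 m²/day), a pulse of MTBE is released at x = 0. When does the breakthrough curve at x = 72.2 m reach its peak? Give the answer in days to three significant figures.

35.6 days

For the 1D instantaneous-source solution, setting ∂C/∂t = 0 at fixed x gives v²t² + 2Dt − x² = 0, so t = (√(D² + v²x²) − D)/v².
√(D² + v²x²) = √(0.0150² + 2.03² × 72.2²) = 146.6; v² = 4.1209.
t = (146.6 − 0.0150)/4.1209 = 35.6 days (vs. the pure-advection estimate x/v = 35.6 d).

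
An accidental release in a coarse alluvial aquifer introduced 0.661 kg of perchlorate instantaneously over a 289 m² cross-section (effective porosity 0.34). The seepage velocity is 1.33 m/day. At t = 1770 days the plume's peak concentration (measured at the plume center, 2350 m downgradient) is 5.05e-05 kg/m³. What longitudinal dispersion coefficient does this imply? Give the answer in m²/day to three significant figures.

0.798 m²/day

At the plume center C_max = M/(n_e·A·√(4πDt)), so D = M²/(4πt·(n_e·A·C_max)²).
n_e·A·C_max = 0.34 × 289 × 5.05e-05 = 0.004962 kg/m.
D = 0.661²/(4π × 1770 × 0.004962²) = 0.798 m²/day.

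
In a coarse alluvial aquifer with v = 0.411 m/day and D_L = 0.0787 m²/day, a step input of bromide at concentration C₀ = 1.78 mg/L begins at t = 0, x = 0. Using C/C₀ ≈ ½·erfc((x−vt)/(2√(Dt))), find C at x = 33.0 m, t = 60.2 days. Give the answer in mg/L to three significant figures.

0.00650 mg/L

For a continuous step input, C/C₀ ≈ ½·erfc((x−vt)/(2√(Dt))).
vt = 0.411 × 60.2 = 24.7422 m and 2√(Dt) = 2√(0.0787 × 60.2) = 4.353 m.
Argument (x−vt)/(2√(Dt)) = (33.0 − 24.7422)/4.353 = 1.897; ½·erfc(1.897) = 0.003651.
C = 1.78 × 0.003651 = 0.00650 mg/L.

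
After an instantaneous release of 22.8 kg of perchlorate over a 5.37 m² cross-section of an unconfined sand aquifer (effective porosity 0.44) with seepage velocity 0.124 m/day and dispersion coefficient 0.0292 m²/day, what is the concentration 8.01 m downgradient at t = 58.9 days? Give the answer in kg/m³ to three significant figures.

For an instantaneous plane source, C(x,t) = M/(n_e·A·√(4πDt)) · exp(−(x−vt)²/(4Dt)), with n_e·A the pore (flow) area.
Plume center vt = 0.124 × 58.9 = 7.3036 m, so the well at 8.01 m is 0.7064 m downgradient of the peak.
√(4πDt) = 4.649 m, giving peak height M/(n_e·A·√(4πDt)) = 22.8/(0.44 × 5.37 × 4.649) = 2.076 kg/m³.
(x−vt)²/(4Dt) = (0.7064)²/(4 × 0.0292 × 58.9) = 0.07253; exp(−0.07253) = 0.9300.
C = 2.076 × 0.9300 = 1.93 kg/m³.

1.93 kg/m³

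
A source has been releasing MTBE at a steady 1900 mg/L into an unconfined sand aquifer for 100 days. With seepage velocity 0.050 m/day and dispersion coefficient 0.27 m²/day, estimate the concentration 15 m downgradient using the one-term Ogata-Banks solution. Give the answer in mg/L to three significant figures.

For a continuous step input, C/C₀ ≈ ½·erfc((x−vt)/(2√(Dt))).
vt = 0.050 × 100 = 5 m and 2√(Dt) = 2√(0.27 × 100) = 10.39 m.
Argument (x−vt)/(2√(Dt)) = (15 − 5)/10.39 = 0.9625; ½·erfc(0.9625) = 0.08673.
C = 1900 × 0.08673 = 165 mg/L.

165 mg/L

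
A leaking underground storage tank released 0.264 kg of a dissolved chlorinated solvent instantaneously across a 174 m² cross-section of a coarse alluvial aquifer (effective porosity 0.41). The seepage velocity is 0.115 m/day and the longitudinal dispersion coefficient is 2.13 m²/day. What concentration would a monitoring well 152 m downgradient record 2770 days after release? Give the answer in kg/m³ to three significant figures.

For an instantaneous plane source, C(x,t) = M/(n_e·A·√(4πDt)) · exp(−(x−vt)²/(4Dt)), with n_e·A the pore (flow) area.
Plume center vt = 0.115 × 2770 = 318.55 m, so the well at 152 m is 166.55 m upgradient of the peak.
√(4πDt) = 272.3 m, giving peak height M/(n_e·A·√(4πDt)) = 0.264/(0.41 × 174 × 272.3) = 1.359e-05 kg/m³.
(x−vt)²/(4Dt) = (-166.55)²/(4 × 2.13 × 2770) = 1.175; exp(−1.175) = 0.3088.
C = 1.359e-05 × 0.3088 = 4.20e-06 kg/m³.

4.20e-06 kg/m³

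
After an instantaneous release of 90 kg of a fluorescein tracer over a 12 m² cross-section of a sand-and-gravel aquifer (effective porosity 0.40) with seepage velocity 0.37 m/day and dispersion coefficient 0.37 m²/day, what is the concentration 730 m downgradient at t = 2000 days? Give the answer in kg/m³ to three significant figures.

0.188 kg/m³

For an instantaneous plane source, C(x,t) = M/(n_e·A·√(4πDt)) · exp(−(x−vt)²/(4Dt)), with n_e·A the pore (flow) area.
Plume center vt = 0.37 × 2000 = 740 m, so the well at 730 m is 10 m upgradient of the peak.
√(4πDt) = 96.43 m, giving peak height M/(n_e·A·√(4πDt)) = 90/(0.40 × 12 × 96.43) = 0.1944 kg/m³.
(x−vt)²/(4Dt) = (-10)²/(4 × 0.37 × 2000) = 0.03378; exp(−0.03378) = 0.9668.
C = 0.1944 × 0.9668 = 0.188 kg/m³.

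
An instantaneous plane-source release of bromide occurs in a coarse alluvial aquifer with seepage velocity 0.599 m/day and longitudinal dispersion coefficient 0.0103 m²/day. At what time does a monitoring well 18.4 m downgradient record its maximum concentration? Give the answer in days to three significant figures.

30.7 days

For the 1D instantaneous-source solution, setting ∂C/∂t = 0 at fixed x gives v²t² + 2Dt − x² = 0, so t = (√(D² + v²x²) − D)/v².
√(D² + v²x²) = √(0.0103² + 0.599² × 18.4²) = 11.02; v² = 0.358801.
t = (11.02 − 0.0103)/0.358801 = 30.7 days (vs. the pure-advection estimate x/v = 30.7 d).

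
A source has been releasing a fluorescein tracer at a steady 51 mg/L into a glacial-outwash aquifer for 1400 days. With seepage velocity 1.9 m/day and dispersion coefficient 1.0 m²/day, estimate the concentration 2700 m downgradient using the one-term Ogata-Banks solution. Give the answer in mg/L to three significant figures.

For a continuous step input, C/C₀ ≈ ½·erfc((x−vt)/(2√(Dt))).
vt = 1.9 × 1400 = 2660 m and 2√(Dt) = 2√(1.0 × 1400) = 74.83 m.
Argument (x−vt)/(2√(Dt)) = (2700 − 2660)/74.83 = 0.5345; ½·erfc(0.5345) = 0.2249.
C = 51 × 0.2249 = 11.5 mg/L.

11.5 mg/L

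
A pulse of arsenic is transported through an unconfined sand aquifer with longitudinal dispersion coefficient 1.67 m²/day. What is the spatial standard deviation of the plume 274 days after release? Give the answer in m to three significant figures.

Dispersive spreading gives a Gaussian with σ² = 2Dt; advection only shifts the center.
σ = √(2 × 1.67 × 274) = 30.3 m.

30.3 m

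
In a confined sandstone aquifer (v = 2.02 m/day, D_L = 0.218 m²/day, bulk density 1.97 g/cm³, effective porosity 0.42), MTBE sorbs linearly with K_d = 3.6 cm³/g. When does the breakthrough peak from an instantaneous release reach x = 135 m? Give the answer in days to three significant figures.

Retardation factor R = 1 + ρ_b·K_d/n = 1 + 1.97 × 3.6/0.42 = 17.89.
Sorption retards both mechanisms: v_R = v/R = 0.1129 m/day, D_R = D/R = 0.01219 m²/day.
Peak time from v_R²t² + 2D_R t − x² = 0: t = (√(D_R² + v_R²x²) − D_R)/v_R².
√(D_R² + v_R²x²) = √(0.01219² + 0.1129² × 135²) = 15.24; v_R² = 0.01275.
t = (15.24 − 0.01219)/0.01275 = 1190 days.

1190 days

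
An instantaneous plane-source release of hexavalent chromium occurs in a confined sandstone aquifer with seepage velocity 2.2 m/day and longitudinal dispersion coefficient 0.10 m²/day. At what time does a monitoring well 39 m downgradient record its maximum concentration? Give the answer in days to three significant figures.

17.7 days

For the 1D instantaneous-source solution, setting ∂C/∂t = 0 at fixed x gives v²t² + 2Dt − x² = 0, so t = (√(D² + v²x²) − D)/v².
√(D² + v²x²) = √(0.10² + 2.2² × 39²) = 85.80; v² = 4.84.
t = (85.80 − 0.10)/4.84 = 17.7 days (vs. the pure-advection estimate x/v = 17.7 d).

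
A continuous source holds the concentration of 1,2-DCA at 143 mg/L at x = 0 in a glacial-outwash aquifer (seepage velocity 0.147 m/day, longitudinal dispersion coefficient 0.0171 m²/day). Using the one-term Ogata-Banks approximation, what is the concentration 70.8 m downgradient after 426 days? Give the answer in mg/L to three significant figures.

2.30 mg/L

For a continuous step input, C/C₀ ≈ ½·erfc((x−vt)/(2√(Dt))).
vt = 0.147 × 426 = 62.622 m and 2√(Dt) = 2√(0.0171 × 426) = 5.398 m.
Argument (x−vt)/(2√(Dt)) = (70.8 − 62.622)/5.398 = 1.515; ½·erfc(1.515) = 0.01608.
C = 143 × 0.01608 = 2.30 mg/L.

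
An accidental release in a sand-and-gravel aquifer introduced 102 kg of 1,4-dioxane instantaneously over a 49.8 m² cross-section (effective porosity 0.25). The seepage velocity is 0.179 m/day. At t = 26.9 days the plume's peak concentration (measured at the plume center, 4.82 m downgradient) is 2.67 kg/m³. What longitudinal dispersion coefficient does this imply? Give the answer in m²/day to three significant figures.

At the plume center C_max = M/(n_e·A·√(4πDt)), so D = M²/(4πt·(n_e·A·C_max)²).
n_e·A·C_max = 0.25 × 49.8 × 2.67 = 33.24 kg/m.
D = 102²/(4π × 26.9 × 33.24²) = 0.0279 m²/day.

0.0279 m²/day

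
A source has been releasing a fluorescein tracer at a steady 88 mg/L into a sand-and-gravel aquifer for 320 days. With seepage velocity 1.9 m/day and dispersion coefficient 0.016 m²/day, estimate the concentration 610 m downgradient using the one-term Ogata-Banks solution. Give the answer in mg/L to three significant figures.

For a continuous step input, C/C₀ ≈ ½·erfc((x−vt)/(2√(Dt))).
vt = 1.9 × 320 = 608 m and 2√(Dt) = 2√(0.016 × 320) = 4.525 m.
Argument (x−vt)/(2√(Dt)) = (610 − 608)/4.525 = 0.4420; ½·erfc(0.4420) = 0.2660.
C = 88 × 0.2660 = 23.4 mg/L.

23.4 mg/L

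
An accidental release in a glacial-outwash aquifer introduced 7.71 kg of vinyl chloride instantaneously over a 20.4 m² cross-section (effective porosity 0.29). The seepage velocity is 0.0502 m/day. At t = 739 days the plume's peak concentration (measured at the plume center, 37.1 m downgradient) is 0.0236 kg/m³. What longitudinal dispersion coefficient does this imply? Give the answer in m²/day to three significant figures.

At the plume center C_max = M/(n_e·A·√(4πDt)), so D = M²/(4πt·(n_e·A·C_max)²).
n_e·A·C_max = 0.29 × 20.4 × 0.0236 = 0.1396 kg/m.
D = 7.71²/(4π × 739 × 0.1396²) = 0.328 m²/day.

0.328 m²/day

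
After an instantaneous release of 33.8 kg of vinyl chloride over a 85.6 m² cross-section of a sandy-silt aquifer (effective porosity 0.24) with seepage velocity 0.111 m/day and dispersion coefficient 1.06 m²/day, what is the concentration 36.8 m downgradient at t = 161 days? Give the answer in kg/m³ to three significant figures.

0.0210 kg/m³

For an instantaneous plane source, C(x,t) = M/(n_e·A·√(4πDt)) · exp(−(x−vt)²/(4Dt)), with n_e·A the pore (flow) area.
Plume center vt = 0.111 × 161 = 17.871 m, so the well at 36.8 m is 18.929 m downgradient of the peak.
√(4πDt) = 46.31 m, giving peak height M/(n_e·A·√(4πDt)) = 33.8/(0.24 × 85.6 × 46.31) = 0.03553 kg/m³.
(x−vt)²/(4Dt) = (18.929)²/(4 × 1.06 × 161) = 0.5249; exp(−0.5249) = 0.5916.
C = 0.03553 × 0.5916 = 0.0210 kg/m³.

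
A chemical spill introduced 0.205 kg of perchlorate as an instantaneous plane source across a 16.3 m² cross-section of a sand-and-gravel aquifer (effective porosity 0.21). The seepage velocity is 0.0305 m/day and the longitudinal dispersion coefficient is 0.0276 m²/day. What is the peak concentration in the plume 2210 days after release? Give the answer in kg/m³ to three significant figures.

The peak of an instantaneous 1D plume sits at x = vt; there the Gaussian factor is 1 and C_max = M/(n_e·A·√(4πDt)), where n_e·A is the pore area the mass is dissolved in.
√(4πDt) = √(4π × 0.0276 × 2210) = 27.69 m, so C_max = 0.205/(0.21 × 16.3 × 27.69) = 0.00216 kg/m³.

0.00216 kg/m³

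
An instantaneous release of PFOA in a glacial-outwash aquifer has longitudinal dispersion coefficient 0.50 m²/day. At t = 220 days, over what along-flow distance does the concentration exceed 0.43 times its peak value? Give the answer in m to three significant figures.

The plume is Gaussian with σ = √(2Dt) = √(2 × 0.50 × 220) = 14.83 m.
C/C_peak = exp(−Δx²/(2σ²)) = 0.43 ⇒ Δx = σ·√(−2 ln 0.43) = 14.83 × 1.299 = 19.26 m.
Width = 2Δx = 38.5 m.

38.5 m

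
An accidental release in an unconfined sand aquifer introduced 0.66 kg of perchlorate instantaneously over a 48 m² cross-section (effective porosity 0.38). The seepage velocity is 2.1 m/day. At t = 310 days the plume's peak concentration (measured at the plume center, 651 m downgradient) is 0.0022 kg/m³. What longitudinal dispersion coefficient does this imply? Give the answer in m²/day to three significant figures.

0.0694 m²/day

At the plume center C_max = M/(n_e·A·√(4πDt)), so D = M²/(4πt·(n_e·A·C_max)²).
n_e·A·C_max = 0.38 × 48 × 0.0022 = 0.04013 kg/m.
D = 0.66²/(4π × 310 × 0.04013²) = 0.0694 m²/day.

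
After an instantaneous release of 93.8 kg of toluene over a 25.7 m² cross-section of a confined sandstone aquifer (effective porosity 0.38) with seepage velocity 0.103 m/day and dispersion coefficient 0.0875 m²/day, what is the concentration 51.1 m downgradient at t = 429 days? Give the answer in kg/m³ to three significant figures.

For an instantaneous plane source, C(x,t) = M/(n_e·A·√(4πDt)) · exp(−(x−vt)²/(4Dt)), with n_e·A the pore (flow) area.
Plume center vt = 0.103 × 429 = 44.187 m, so the well at 51.1 m is 6.913 m downgradient of the peak.
√(4πDt) = 21.72 m, giving peak height M/(n_e·A·√(4πDt)) = 93.8/(0.38 × 25.7 × 21.72) = 0.4422 kg/m³.
(x−vt)²/(4Dt) = (6.913)²/(4 × 0.0875 × 429) = 0.3183; exp(−0.3183) = 0.7274.
C = 0.4422 × 0.7274 = 0.322 kg/m³.

0.322 kg/m³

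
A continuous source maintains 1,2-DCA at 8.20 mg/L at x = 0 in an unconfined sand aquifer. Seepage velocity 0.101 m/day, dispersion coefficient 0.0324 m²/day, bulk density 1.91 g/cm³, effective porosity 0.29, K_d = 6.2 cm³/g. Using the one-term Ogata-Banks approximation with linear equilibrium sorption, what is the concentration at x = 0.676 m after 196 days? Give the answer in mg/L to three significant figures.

2.92 mg/L

Retardation factor R = 1 + ρ_b·K_d/n = 1 + 1.91 × 6.2/0.29 = 41.83.
Sorption retards both mechanisms: v_R = v/R = 0.002415 m/day, D_R = D/R = 0.0007746 m²/day.
v_R·t = 0.002415 × 196 = 0.47334 m; 2√(D_R t) = 0.7793 m; argument = (0.676 − 0.47334)/0.7793 = 0.2601.
C = C₀ × ½·erfc(0.2601) = 8.20 × 0.3565 = 2.92 mg/L.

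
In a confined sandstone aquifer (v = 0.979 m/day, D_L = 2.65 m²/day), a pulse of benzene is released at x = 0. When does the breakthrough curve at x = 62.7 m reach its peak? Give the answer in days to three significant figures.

For the 1D instantaneous-source solution, setting ∂C/∂t = 0 at fixed x gives v²t² + 2Dt − x² = 0, so t = (√(D² + v²x²) − D)/v².
√(D² + v²x²) = √(2.65² + 0.979² × 62.7²) = 61.44; v² = 0.958441.
t = (61.44 − 2.65)/0.958441 = 61.3 days (vs. the pure-advection estimate x/v = 64.0 d).

61.3 days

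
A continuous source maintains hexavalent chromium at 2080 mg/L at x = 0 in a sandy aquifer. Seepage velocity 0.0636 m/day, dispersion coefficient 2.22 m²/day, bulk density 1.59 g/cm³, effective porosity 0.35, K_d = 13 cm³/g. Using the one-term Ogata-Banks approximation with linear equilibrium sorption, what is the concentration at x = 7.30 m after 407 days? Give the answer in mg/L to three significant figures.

Retardation factor R = 1 + ρ_b·K_d/n = 1 + 1.59 × 13/0.35 = 60.06.
Sorption retards both mechanisms: v_R = v/R = 0.001059 m/day, D_R = D/R = 0.03696 m²/day.
v_R·t = 0.001059 × 407 = 0.431013 m; 2√(D_R t) = 7.757 m; argument = (7.30 − 0.431013)/7.757 = 0.8855.
C = C₀ × ½·erfc(0.8855) = 2080 × 0.1052 = 219 mg/L.

219 mg/L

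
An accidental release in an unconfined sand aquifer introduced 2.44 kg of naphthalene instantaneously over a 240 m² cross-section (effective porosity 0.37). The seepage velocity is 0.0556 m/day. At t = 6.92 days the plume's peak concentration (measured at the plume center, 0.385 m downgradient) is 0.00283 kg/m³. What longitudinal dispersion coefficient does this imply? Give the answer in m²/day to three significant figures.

At the plume center C_max = M/(n_e·A·√(4πDt)), so D = M²/(4πt·(n_e·A·C_max)²).
n_e·A·C_max = 0.37 × 240 × 0.00283 = 0.2513 kg/m.
D = 2.44²/(4π × 6.92 × 0.2513²) = 1.08 m²/day.

1.08 m²/day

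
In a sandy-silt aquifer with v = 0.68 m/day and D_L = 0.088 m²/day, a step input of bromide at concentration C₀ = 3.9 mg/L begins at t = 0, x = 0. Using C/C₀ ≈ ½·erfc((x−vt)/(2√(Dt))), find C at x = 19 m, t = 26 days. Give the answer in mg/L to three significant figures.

1.05 mg/L

For a continuous step input, C/C₀ ≈ ½·erfc((x−vt)/(2√(Dt))).
vt = 0.68 × 26 = 17.68 m and 2√(Dt) = 2√(0.088 × 26) = 3.025 m.
Argument (x−vt)/(2√(Dt)) = (19 − 17.68)/3.025 = 0.4364; ½·erfc(0.4364) = 0.2686.
C = 3.9 × 0.2686 = 1.05 mg/L.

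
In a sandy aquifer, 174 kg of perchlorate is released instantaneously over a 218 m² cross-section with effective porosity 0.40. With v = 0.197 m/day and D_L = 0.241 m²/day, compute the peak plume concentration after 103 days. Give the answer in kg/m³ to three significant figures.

The peak of an instantaneous 1D plume sits at x = vt; there the Gaussian factor is 1 and C_max = M/(n_e·A·√(4πDt)), where n_e·A is the pore area the mass is dissolved in.
√(4πDt) = √(4π × 0.241 × 103) = 17.66 m, so C_max = 174/(0.40 × 218 × 17.66) = 0.113 kg/m³.

0.113 kg/m³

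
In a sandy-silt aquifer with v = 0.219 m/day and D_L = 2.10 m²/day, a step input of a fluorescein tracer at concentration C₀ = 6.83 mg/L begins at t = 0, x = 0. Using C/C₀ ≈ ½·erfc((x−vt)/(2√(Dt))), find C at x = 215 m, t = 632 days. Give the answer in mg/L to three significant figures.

0.468 mg/L

For a continuous step input, C/C₀ ≈ ½·erfc((x−vt)/(2√(Dt))).
vt = 0.219 × 632 = 138.408 m and 2√(Dt) = 2√(2.10 × 632) = 72.86 m.
Argument (x−vt)/(2√(Dt)) = (215 − 138.408)/72.86 = 1.051; ½·erfc(1.051) = 0.06859.
C = 6.83 × 0.06859 = 0.468 mg/L.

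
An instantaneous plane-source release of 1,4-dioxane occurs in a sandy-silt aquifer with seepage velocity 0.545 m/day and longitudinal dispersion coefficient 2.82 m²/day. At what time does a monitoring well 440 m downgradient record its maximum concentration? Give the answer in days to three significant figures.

798 days

For the 1D instantaneous-source solution, setting ∂C/∂t = 0 at fixed x gives v²t² + 2Dt − x² = 0, so t = (√(D² + v²x²) − D)/v².
√(D² + v²x²) = √(2.82² + 0.545² × 440²) = 239.8; v² = 0.297025.
t = (239.8 − 2.82)/0.297025 = 798 days (vs. the pure-advection estimate x/v = 807 d).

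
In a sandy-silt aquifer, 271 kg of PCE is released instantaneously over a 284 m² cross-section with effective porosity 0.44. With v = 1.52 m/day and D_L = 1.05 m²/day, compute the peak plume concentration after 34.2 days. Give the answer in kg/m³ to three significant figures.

0.102 kg/m³

The peak of an instantaneous 1D plume sits at x = vt; there the Gaussian factor is 1 and C_max = M/(n_e·A·√(4πDt)), where n_e·A is the pore area the mass is dissolved in.
√(4πDt) = √(4π × 1.05 × 34.2) = 21.24 m, so C_max = 271/(0.44 × 284 × 21.24) = 0.102 kg/m³.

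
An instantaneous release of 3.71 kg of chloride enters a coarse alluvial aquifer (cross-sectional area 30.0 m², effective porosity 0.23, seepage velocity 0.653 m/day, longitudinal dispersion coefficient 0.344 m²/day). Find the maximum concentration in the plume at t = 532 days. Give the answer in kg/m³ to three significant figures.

0.0112 kg/m³

The peak of an instantaneous 1D plume sits at x = vt; there the Gaussian factor is 1 and C_max = M/(n_e·A·√(4πDt)), where n_e·A is the pore area the mass is dissolved in.
√(4πDt) = √(4π × 0.344 × 532) = 47.96 m, so C_max = 3.71/(0.23 × 30.0 × 47.96) = 0.0112 kg/m³.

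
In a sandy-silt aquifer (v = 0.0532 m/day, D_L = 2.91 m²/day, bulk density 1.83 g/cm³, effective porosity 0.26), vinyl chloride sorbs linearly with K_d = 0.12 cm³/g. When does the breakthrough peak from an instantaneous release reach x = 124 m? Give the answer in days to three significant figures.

2800 days

Retardation factor R = 1 + ρ_b·K_d/n = 1 + 1.83 × 0.12/0.26 = 1.845.
Sorption retards both mechanisms: v_R = v/R = 0.02883 m/day, D_R = D/R = 1.577 m²/day.
Peak time from v_R²t² + 2D_R t − x² = 0: t = (√(D_R² + v_R²x²) − D_R)/v_R².
√(D_R² + v_R²x²) = √(1.577² + 0.02883² × 124²) = 3.907; v_R² = 0.0008312.
t = (3.907 − 1.577)/0.0008312 = 2800 days.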